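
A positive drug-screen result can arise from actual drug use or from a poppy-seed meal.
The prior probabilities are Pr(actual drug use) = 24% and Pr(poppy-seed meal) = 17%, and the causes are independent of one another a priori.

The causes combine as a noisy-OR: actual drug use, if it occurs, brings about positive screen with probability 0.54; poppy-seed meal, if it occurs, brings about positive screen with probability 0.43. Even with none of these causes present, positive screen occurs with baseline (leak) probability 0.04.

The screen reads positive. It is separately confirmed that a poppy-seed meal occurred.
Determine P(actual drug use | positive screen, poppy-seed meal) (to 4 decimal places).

Under noisy-OR, P(positive screen | causes) = 1 − (1−0.04)·∏(1−qᵢ) over the active causes.
Numerator (weight on configurations with actual drug use): 0.748288*0.24 = 0.179589
Denominator P(positive screen | poppy-seed meal): 0.4528*0.76 + 0.748288*0.24 = 0.523717
Posterior = 0.179589 / 0.523717 ≈ 0.3429

P(actual drug use | positive screen, poppy-seed meal) ≈ 0.3429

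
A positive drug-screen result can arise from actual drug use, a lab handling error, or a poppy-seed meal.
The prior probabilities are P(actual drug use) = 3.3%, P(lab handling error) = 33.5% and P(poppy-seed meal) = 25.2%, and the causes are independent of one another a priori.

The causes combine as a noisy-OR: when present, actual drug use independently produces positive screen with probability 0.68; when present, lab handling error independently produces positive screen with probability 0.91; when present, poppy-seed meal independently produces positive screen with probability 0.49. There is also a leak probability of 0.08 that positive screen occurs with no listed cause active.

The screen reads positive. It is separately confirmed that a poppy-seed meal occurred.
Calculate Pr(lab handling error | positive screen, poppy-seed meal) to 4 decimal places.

Pr(lab handling error | positive screen, poppy-seed meal) ≈ 0.4715

Under noisy-OR, P(positive screen | causes) = 1 − (1−0.08)·∏(1−qᵢ) over the active causes.
P(positive screen | poppy-seed meal) = 0.5308×0.967×0.665 + 0.957772×0.967×0.335 + 0.849856×0.033×0.665 + 0.986487×0.033×0.335 = 0.341334 + 0.310265 + 0.018650 + 0.010906 = 0.681155
Of this, 0.321171 comes from 0.310265 + 0.010906 (the lab handling error=true cases).
So P(lab handling error | positive screen, poppy-seed meal) = 0.321171/0.681155 ≈ 0.4715.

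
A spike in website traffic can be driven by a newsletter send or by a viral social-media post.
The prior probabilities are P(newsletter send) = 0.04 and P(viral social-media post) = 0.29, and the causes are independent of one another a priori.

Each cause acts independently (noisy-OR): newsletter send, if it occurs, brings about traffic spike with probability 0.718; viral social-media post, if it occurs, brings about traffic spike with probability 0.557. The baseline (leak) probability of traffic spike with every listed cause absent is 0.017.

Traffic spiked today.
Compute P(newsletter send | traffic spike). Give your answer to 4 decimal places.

P(newsletter send | traffic spike) ≈ 0.1539

Under noisy-OR, P(traffic spike | causes) = 1 − (1−0.017)·∏(1−qᵢ) over the active causes.
Weight on newsletter send=true, given the evidence: 0.020527 + 0.010175 = 0.030702
Normalizer over all consistent configurations: 0.017·0.96·0.71 + 0.564531·0.96·0.29 + 0.722794·0.04·0.71 + 0.877198·0.04·0.29 = 0.199454
P(newsletter send | traffic spike) = 0.030702/0.199454 ≈ 0.1539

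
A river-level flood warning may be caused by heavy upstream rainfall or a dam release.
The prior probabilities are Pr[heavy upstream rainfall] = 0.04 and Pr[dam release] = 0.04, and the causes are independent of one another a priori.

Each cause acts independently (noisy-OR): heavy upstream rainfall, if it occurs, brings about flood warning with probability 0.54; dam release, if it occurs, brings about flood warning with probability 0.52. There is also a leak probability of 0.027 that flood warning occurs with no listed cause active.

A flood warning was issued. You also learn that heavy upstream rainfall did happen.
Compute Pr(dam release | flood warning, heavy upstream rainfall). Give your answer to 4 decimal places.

Pr(dam release | flood warning, heavy upstream rainfall) ≈ 0.0559

Under noisy-OR, P(flood warning | causes) = 1 − (1−0.027)·∏(1−qᵢ) over the active causes.
Weight on dam release=true, given the evidence: 0.785162×0.04 = 0.031406
Normalizer over all consistent configurations: 0.55242×0.96 + 0.785162×0.04 = 0.561729
Posterior = 0.031406 / 0.561729 ≈ 0.0559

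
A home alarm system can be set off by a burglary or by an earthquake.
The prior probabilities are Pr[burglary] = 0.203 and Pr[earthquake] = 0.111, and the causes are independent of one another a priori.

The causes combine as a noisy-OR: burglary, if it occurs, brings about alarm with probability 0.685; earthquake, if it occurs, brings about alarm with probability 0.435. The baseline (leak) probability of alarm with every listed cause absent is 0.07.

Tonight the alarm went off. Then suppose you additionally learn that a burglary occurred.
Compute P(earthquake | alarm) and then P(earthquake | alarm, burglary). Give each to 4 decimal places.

P(earthquake | alarm) ≈ 0.2554; P(earthquake | alarm, burglary) ≈ 0.1284

Under noisy-OR, P(alarm | causes) = 1 − (1−0.07)·∏(1−qᵢ) over the active causes.
Weight on earthquake=true, given the evidence: 0.041982 + 0.018803 = 0.060785
Normalizer over all consistent configurations: 0.07×0.797×0.889 + 0.47455×0.797×0.111 + 0.70705×0.203×0.889 + 0.834483×0.203×0.111 = 0.237981
P(earthquake | alarm) = 0.060785/0.237981 ≈ 0.2554

Now condition on the additional information:
Weight on earthquake=true, given the evidence: 0.834483*0.111 = 0.092628
The normalizing constant is 0.70705*0.889 + 0.834483*0.111 = 0.721195
Posterior = 0.092628 / 0.721195 ≈ 0.1284
This is intercausal reasoning (explaining away): once burglary accounts for the alarm, earthquake becomes less likely.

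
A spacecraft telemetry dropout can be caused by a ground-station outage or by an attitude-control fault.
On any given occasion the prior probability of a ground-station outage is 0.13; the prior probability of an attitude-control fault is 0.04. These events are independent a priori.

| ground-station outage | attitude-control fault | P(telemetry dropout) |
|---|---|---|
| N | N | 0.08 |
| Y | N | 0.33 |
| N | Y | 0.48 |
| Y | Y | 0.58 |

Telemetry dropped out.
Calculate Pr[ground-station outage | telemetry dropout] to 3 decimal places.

For the numerator, keep only ground-station outage=true terms: 0.041184 + 0.003016 = 0.044200
Normalizer over all consistent configurations: 0.08*0.87*0.96 + 0.48*0.87*0.04 + 0.33*0.13*0.96 + 0.58*0.13*0.04 = 0.127720
P(ground-station outage | telemetry dropout) = 0.044200/0.127720 ≈ 0.346

Pr[ground-station outage | telemetry dropout] ≈ 0.346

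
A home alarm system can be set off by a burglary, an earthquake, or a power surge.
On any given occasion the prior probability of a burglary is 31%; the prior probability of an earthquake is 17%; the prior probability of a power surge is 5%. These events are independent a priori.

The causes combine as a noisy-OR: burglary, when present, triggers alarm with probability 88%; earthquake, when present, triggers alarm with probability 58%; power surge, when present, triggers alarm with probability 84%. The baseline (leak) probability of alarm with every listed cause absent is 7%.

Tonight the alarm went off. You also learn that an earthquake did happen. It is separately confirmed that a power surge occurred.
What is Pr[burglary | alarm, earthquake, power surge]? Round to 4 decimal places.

Under noisy-OR, P(alarm | causes) = 1 − (1−0.07)·∏(1−qᵢ) over the active causes.
Numerator (weight on configurations with burglary): 0.9925·0.31 = 0.307675
Normalizer over all consistent configurations: 0.937504·0.69 + 0.9925·0.31 = 0.954553
P(burglary | alarm, earthquake, power surge) = 0.307675/0.954553 ≈ 0.3223

Pr[burglary | alarm, earthquake, power surge] ≈ 0.3223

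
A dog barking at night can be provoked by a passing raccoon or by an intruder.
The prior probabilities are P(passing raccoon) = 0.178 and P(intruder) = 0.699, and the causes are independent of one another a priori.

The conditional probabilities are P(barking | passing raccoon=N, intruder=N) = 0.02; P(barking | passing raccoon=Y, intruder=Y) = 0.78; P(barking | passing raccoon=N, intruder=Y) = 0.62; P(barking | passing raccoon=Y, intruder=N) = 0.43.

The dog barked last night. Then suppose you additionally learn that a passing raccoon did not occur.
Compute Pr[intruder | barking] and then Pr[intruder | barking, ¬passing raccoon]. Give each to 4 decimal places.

Weight on intruder=true, given the evidence: 0.356238 + 0.097049 = 0.453287
Denominator P(barking): 0.02×0.822×0.301 + 0.62×0.822×0.699 + 0.43×0.178×0.301 + 0.78×0.178×0.699 = 0.481274
Posterior = 0.453287 / 0.481274 ≈ 0.9418

Now also conditioning on passing raccoon≠true:
For the numerator, keep only intruder=true terms: 0.62*0.699 = 0.433380
The normalizing constant is 0.02*0.301 + 0.62*0.699 = 0.439400
P(intruder | barking, ¬passing raccoon) = 0.433380/0.439400 ≈ 0.9863
With passing raccoon excluded, intruder must carry more of the explanatory weight for the barking.

Pr[intruder | barking] ≈ 0.9418; Pr[intruder | barking, ¬passing raccoon] ≈ 0.9863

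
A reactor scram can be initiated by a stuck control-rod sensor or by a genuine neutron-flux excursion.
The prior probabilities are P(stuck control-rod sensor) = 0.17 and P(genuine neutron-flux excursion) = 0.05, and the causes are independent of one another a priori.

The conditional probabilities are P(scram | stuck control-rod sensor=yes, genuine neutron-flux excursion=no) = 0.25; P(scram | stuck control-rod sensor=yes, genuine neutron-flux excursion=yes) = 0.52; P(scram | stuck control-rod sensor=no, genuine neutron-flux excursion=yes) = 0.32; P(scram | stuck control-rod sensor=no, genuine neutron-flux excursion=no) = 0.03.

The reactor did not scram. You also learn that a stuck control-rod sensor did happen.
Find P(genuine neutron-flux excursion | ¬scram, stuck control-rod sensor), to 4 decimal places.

P(genuine neutron-flux excursion | ¬scram, stuck control-rod sensor) ≈ 0.0326

By total probability over both values of genuine neutron-flux excursion:
  P(¬scram | stuck control-rod sensor) = 0.75×0.95 + 0.48×0.05
        = 0.712500 + 0.024000 = 0.736500
The terms with genuine neutron-flux excursion present sum to 0.024000, so
  P(genuine neutron-flux excursion | ¬scram, stuck control-rod sensor) = 0.024000 / 0.736500 ≈ 0.0326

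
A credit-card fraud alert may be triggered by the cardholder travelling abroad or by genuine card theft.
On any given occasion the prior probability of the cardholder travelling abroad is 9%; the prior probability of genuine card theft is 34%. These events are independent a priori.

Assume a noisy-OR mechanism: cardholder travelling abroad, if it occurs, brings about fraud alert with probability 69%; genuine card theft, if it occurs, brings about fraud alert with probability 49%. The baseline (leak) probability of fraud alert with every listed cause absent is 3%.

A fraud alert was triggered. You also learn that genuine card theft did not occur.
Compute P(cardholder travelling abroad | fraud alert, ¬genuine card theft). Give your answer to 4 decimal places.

P(cardholder travelling abroad | fraud alert, ¬genuine card theft) ≈ 0.6975

Under noisy-OR, P(fraud alert | causes) = 1 − (1−0.03)·∏(1−qᵢ) over the active causes.
Sum P(fraud alert|·) weighted by the priors over both values of cardholder travelling abroad:
  P(fraud alert | ¬genuine card theft) = 0.03*0.91 + 0.6993*0.09
        = 0.027300 + 0.062937 = 0.090237
Keeping only the cardholder travelling abroad-present terms gives 0.062937, so
  P(cardholder travelling abroad | fraud alert, ¬genuine card theft) = 0.062937 / 0.090237 ≈ 0.6975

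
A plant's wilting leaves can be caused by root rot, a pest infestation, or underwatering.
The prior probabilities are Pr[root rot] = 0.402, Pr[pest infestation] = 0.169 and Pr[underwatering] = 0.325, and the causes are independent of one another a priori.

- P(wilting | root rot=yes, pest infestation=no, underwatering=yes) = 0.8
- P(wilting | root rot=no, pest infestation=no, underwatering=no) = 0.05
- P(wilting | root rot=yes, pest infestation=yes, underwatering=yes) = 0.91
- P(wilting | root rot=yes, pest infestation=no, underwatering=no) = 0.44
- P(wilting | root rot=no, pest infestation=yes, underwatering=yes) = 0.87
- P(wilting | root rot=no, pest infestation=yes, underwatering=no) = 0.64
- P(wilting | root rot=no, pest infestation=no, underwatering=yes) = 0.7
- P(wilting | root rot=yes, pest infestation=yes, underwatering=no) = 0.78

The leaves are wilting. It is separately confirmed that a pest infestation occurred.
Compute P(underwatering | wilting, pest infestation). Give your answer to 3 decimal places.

For the numerator, keep only underwatering=true terms: 0.169084 + 0.118892 = 0.287976
Denominator P(wilting | pest infestation): 0.64×0.598×0.675 + 0.87×0.598×0.325 + 0.78×0.402×0.675 + 0.91×0.402×0.325 = 0.757965
Posterior = 0.287976 / 0.757965 ≈ 0.380

P(underwatering | wilting, pest infestation) ≈ 0.380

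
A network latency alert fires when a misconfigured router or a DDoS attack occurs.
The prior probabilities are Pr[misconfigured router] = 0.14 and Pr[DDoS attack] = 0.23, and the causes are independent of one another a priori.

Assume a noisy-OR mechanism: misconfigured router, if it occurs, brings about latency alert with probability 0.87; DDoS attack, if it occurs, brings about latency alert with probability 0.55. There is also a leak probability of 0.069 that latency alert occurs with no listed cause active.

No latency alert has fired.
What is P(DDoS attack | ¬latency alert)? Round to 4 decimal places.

P(DDoS attack | ¬latency alert) ≈ 0.1185

Under noisy-OR, P(latency alert | causes) = 1 − (1−0.069)·∏(1−qᵢ) over the active causes.
Weight on DDoS attack=true, given the evidence: 0.082868 + 0.001754 = 0.084622
Normalizer over all consistent configurations: 0.931·0.86·0.77 + 0.41895·0.86·0.23 + 0.12103·0.14·0.77 + 0.054463·0.14·0.23 = 0.714177
P(DDoS attack | ¬latency alert) = 0.084622/0.714177 ≈ 0.1185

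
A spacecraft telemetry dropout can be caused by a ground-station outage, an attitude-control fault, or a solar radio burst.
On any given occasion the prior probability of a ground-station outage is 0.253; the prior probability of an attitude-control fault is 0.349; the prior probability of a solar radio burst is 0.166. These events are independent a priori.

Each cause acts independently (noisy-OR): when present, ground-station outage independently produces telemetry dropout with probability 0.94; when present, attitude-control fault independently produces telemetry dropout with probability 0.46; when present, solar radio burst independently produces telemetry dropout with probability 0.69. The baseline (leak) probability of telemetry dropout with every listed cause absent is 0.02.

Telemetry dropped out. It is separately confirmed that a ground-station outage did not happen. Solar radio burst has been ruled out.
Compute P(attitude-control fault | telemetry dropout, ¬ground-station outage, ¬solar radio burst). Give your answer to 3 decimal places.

Under noisy-OR, P(telemetry dropout | causes) = 1 − (1−0.02)·∏(1−qᵢ) over the active causes.
P(telemetry dropout | ¬ground-station outage, ¬solar radio burst) = 0.02·0.651 + 0.4708·0.349 = 0.013020 + 0.164309 = 0.177329
Restricting to configurations with attitude-control fault present: 0.4708·0.349 = 0.164309.
Hence the posterior is 0.164309/0.177329 ≈ 0.927.

P(attitude-control fault | telemetry dropout, ¬ground-station outage, ¬solar radio burst) ≈ 0.927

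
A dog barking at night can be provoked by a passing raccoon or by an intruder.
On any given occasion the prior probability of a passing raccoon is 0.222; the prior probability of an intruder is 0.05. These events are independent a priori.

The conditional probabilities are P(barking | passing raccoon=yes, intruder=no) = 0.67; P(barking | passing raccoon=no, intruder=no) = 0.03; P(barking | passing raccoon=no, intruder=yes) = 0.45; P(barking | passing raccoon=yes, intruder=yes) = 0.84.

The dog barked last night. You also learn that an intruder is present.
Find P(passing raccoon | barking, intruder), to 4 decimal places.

Numerator (weight on configurations with passing raccoon): 0.84×0.222 = 0.186480
The normalizing constant is 0.45×0.778 + 0.84×0.222 = 0.536580
Posterior = 0.186480 / 0.536580 ≈ 0.3475

P(passing raccoon | barking, intruder) ≈ 0.3475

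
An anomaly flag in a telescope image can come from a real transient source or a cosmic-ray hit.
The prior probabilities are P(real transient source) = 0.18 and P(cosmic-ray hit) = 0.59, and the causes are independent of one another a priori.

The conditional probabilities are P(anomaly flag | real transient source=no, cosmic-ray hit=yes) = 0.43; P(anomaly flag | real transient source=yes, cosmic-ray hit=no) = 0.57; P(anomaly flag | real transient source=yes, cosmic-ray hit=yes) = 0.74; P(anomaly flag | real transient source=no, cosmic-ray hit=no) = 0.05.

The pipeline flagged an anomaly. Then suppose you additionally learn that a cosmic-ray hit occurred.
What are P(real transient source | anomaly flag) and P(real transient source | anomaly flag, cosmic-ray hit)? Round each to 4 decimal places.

P(real transient source | anomaly flag) ≈ 0.3492; P(real transient source | anomaly flag, cosmic-ray hit) ≈ 0.2742

P(anomaly flag) = 0.05×0.82×0.41 + 0.43×0.82×0.59 + 0.57×0.18×0.41 + 0.74×0.18×0.59 = 0.016810 + 0.208034 + 0.042066 + 0.078588 = 0.345498
Restricting to configurations with real transient source present: 0.042066 + 0.078588 = 0.120654.
P(real transient source | anomaly flag) = 0.120654 / 0.345498 ≈ 0.3492

Now also conditioning on cosmic-ray hit=true:
Numerator (weight on configurations with real transient source): 0.74·0.18 = 0.133200
The normalizing constant is 0.43·0.82 + 0.74·0.18 = 0.485800
P(real transient source | anomaly flag, cosmic-ray hit) = 0.133200/0.485800 ≈ 0.2742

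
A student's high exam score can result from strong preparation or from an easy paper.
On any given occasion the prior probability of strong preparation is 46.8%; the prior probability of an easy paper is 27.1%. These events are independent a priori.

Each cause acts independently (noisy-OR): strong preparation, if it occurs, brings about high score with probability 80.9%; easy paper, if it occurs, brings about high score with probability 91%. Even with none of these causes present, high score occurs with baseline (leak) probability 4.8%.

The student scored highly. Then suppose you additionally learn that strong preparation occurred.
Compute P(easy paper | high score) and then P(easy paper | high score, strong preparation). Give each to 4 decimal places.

Under noisy-OR, P(high score | causes) = 1 − (1−0.048)·∏(1−qᵢ) over the active causes.
Numerator (weight on configurations with easy paper): 0.131819 + 0.124752 = 0.256571
The normalizing constant is 0.048×0.532×0.729 + 0.91432×0.532×0.271 + 0.818168×0.468×0.729 + 0.983635×0.468×0.271 = 0.554323
Posterior = 0.256571 / 0.554323 ≈ 0.4629

With the extra evidence:
P(high score | strong preparation) = 0.818168*0.729 + 0.983635*0.271 = 0.596444 + 0.266565 = 0.863009
Restricting to configurations with easy paper present: 0.983635*0.271 = 0.266565.
P(easy paper | high score, strong preparation) = 0.266565 / 0.863009 ≈ 0.3089
The drop from 0.4629 to 0.3089 is the explaining-away (discounting) effect.

P(easy paper | high score) ≈ 0.4629; P(easy paper | high score, strong preparation) ≈ 0.3089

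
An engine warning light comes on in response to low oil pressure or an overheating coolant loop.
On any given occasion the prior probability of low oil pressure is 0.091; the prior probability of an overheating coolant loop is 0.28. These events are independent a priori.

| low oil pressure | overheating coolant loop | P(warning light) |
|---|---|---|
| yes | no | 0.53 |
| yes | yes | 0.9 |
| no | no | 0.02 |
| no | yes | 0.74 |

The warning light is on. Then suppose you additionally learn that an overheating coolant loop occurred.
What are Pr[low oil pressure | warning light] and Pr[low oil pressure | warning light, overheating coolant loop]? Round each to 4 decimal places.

Pr[low oil pressure | warning light] ≈ 0.2225; Pr[low oil pressure | warning light, overheating coolant loop] ≈ 0.1085

Numerator (weight on configurations with low oil pressure): 0.034726 + 0.022932 = 0.057658
The normalizing constant is 0.02·0.909·0.72 + 0.74·0.909·0.28 + 0.53·0.091·0.72 + 0.9·0.091·0.28 = 0.259093
P(low oil pressure | warning light) = 0.057658/0.259093 ≈ 0.2225

Now condition on the additional information:
P(warning light | overheating coolant loop) = 0.74×0.909 + 0.9×0.091 = 0.672660 + 0.081900 = 0.754560
Restricting to configurations with low oil pressure present: 0.9×0.091 = 0.081900.
P(low oil pressure | warning light, overheating coolant loop) = 0.081900 / 0.754560 ≈ 0.1085
The drop from 0.2225 to 0.1085 is the explaining-away (discounting) effect.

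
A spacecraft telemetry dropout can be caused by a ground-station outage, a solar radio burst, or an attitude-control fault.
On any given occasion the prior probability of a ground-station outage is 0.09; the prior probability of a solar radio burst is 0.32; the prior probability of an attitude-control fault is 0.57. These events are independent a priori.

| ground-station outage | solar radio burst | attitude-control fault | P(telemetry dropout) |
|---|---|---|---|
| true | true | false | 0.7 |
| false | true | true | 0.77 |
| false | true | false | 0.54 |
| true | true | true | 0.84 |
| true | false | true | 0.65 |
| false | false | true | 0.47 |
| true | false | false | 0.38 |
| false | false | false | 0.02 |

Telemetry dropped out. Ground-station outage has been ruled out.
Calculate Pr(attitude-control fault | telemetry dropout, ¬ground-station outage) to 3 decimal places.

Pr(attitude-control fault | telemetry dropout, ¬ground-station outage) ≈ 0.801

Sum P(telemetry dropout|·) weighted by the priors over the 4 (solar radio burst, attitude-control fault) configurations:
  P(telemetry dropout | ¬ground-station outage) = 0.02*0.68*0.43 + 0.47*0.68*0.57 + 0.54*0.32*0.43 + 0.77*0.32*0.57
        = 0.005848 + 0.182172 + 0.074304 + 0.140448 = 0.402772
The terms with attitude-control fault present sum to 0.322620, so
  P(attitude-control fault | telemetry dropout, ¬ground-station outage) = 0.322620 / 0.402772 ≈ 0.801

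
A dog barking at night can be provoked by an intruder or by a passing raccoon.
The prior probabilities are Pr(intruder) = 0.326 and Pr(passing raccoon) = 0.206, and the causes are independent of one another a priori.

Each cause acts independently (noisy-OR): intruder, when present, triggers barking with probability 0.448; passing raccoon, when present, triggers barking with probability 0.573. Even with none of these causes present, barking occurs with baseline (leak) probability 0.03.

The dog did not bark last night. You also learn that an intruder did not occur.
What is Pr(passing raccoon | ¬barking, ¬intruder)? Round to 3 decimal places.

Pr(passing raccoon | ¬barking, ¬intruder) ≈ 0.100

Under noisy-OR, P(barking | causes) = 1 − (1−0.03)·∏(1−qᵢ) over the active causes.
Enumerate both values of passing raccoon and weight by the priors:
  P(¬barking | ¬intruder) = 0.97·0.794 + 0.41419·0.206
        = 0.770180 + 0.085323 = 0.855503
The terms with passing raccoon present sum to 0.085323, so
  P(passing raccoon | ¬barking, ¬intruder) = 0.085323 / 0.855503 ≈ 0.100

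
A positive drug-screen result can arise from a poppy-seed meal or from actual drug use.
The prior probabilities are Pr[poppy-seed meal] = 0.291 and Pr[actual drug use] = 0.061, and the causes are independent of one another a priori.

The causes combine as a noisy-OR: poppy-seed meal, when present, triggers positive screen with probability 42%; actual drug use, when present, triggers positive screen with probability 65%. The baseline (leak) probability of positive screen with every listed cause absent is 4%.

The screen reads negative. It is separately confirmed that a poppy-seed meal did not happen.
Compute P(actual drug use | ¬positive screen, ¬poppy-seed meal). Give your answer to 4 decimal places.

Under noisy-OR, P(positive screen | causes) = 1 − (1−0.04)·∏(1−qᵢ) over the active causes.
P(¬positive screen | ¬poppy-seed meal) = 0.96·0.939 + 0.336·0.061 = 0.901440 + 0.020496 = 0.921936
Restricting to configurations with actual drug use present: 0.336·0.061 = 0.020496.
Hence the posterior is 0.020496/0.921936 ≈ 0.0222.

P(actual drug use | ¬positive screen, ¬poppy-seed meal) ≈ 0.0222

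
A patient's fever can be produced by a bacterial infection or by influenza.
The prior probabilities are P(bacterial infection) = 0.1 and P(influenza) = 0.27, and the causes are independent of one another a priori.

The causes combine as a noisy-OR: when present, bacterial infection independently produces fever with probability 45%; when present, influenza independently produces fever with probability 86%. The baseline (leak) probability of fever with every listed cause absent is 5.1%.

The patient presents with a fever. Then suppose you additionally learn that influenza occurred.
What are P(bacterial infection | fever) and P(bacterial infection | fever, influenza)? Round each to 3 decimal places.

Under noisy-OR, P(fever | causes) = 1 − (1−0.051)·∏(1−qᵢ) over the active causes.
Weight on bacterial infection=true, given the evidence: 0.034898 + 0.025027 = 0.059925
Denominator P(fever): 0.051×0.9×0.73 + 0.86714×0.9×0.27 + 0.47805×0.1×0.73 + 0.926927×0.1×0.27 = 0.304147
P(bacterial infection | fever) = 0.059925/0.304147 ≈ 0.197

Now also conditioning on influenza=true:
P(fever | influenza) = 0.86714×0.9 + 0.926927×0.1 = 0.780426 + 0.092693 = 0.873119
Of this, 0.092693 comes from 0.926927×0.1 (the bacterial infection=true cases).
So P(bacterial infection | fever, influenza) = 0.092693/0.873119 ≈ 0.106.
This is intercausal reasoning (explaining away): once influenza accounts for the fever, bacterial infection becomes less likely.

P(bacterial infection | fever) ≈ 0.197; P(bacterial infection | fever, influenza) ≈ 0.106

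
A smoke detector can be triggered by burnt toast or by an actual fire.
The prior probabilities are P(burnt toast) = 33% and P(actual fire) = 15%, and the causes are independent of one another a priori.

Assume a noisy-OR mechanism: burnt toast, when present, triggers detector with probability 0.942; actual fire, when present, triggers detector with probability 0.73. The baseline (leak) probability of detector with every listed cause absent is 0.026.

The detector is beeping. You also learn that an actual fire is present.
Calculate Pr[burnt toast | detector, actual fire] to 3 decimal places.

Pr[burnt toast | detector, actual fire] ≈ 0.397

Under noisy-OR, P(detector | causes) = 1 − (1−0.026)·∏(1−qᵢ) over the active causes.
P(detector | actual fire) = 0.73702*0.67 + 0.984747*0.33 = 0.493803 + 0.324967 = 0.818770
The burnt toast-present share is 0.984747*0.33 = 0.324967.
Hence the posterior is 0.324967/0.818770 ≈ 0.397.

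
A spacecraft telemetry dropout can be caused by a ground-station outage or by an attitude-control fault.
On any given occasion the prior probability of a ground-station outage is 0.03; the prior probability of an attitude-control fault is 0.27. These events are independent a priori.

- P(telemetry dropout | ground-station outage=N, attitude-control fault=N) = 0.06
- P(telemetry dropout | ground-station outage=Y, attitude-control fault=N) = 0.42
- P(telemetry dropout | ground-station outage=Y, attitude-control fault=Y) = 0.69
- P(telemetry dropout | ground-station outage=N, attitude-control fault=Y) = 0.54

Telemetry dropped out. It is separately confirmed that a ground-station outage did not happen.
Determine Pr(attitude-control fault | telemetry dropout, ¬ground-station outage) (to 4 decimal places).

Pr(attitude-control fault | telemetry dropout, ¬ground-station outage) ≈ 0.7690

P(telemetry dropout | ¬ground-station outage) = 0.06×0.73 + 0.54×0.27 = 0.043800 + 0.145800 = 0.189600
Of this, 0.145800 comes from 0.54×0.27 (the attitude-control fault=true cases).
P(attitude-control fault | telemetry dropout, ¬ground-station outage) = 0.145800 / 0.189600 ≈ 0.7690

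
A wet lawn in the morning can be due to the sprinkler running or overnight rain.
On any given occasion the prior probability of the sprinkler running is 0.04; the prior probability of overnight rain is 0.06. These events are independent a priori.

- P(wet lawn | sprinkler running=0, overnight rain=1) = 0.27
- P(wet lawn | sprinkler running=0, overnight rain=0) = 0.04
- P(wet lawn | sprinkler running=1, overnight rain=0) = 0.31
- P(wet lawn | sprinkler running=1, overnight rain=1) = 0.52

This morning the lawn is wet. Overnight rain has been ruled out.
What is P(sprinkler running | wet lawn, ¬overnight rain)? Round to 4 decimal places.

Weight on sprinkler running=true, given the evidence: 0.31*0.04 = 0.012400
Normalizer over all consistent configurations: 0.04*0.96 + 0.31*0.04 = 0.050800
P(sprinkler running | wet lawn, ¬overnight rain) = 0.012400/0.050800 ≈ 0.2441

P(sprinkler running | wet lawn, ¬overnight rain) ≈ 0.2441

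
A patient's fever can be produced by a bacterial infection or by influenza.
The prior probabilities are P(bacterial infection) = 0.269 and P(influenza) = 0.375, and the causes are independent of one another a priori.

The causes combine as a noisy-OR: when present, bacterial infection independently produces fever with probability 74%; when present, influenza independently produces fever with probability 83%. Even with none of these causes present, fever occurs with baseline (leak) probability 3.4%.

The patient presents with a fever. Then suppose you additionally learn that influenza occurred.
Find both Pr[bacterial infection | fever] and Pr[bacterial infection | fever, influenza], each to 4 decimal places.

Under noisy-OR, P(fever | causes) = 1 − (1−0.034)·∏(1−qᵢ) over the active causes.
By total probability over the 4 (bacterial infection, influenza) configurations:
  P(fever) = 0.034*0.731*0.625 + 0.83578*0.731*0.375 + 0.74884*0.269*0.625 + 0.957303*0.269*0.375
        = 0.015534 + 0.229108 + 0.125899 + 0.096568 = 0.467109
Keeping only the bacterial infection-present terms gives 0.222467, so
  P(bacterial infection | fever) = 0.222467 / 0.467109 ≈ 0.4763

Now condition on the additional information:
Numerator (weight on configurations with bacterial infection): 0.957303×0.269 = 0.257515
The normalizing constant is 0.83578×0.731 + 0.957303×0.269 = 0.868470
P(bacterial infection | fever, influenza) = 0.257515/0.868470 ≈ 0.2965

Pr[bacterial infection | fever] ≈ 0.4763; Pr[bacterial infection | fever, influenza] ≈ 0.2965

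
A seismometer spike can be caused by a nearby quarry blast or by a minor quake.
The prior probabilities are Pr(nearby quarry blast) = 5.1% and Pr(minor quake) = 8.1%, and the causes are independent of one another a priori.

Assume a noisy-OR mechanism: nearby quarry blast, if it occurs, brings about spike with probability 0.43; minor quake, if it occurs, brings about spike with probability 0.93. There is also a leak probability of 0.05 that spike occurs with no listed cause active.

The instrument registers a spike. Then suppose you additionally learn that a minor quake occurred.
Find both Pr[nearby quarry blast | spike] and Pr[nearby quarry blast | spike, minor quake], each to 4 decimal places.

Pr[nearby quarry blast | spike] ≈ 0.1808; Pr[nearby quarry blast | spike, minor quake] ≈ 0.0525

Under noisy-OR, P(spike | causes) = 1 − (1−0.05)·∏(1−qᵢ) over the active causes.
Numerator (weight on configurations with nearby quarry blast): 0.021489 + 0.003974 = 0.025463
Denominator P(spike): 0.05·0.949·0.919 + 0.9335·0.949·0.081 + 0.4585·0.051·0.919 + 0.962095·0.051·0.081 = 0.140827
Posterior = 0.025463 / 0.140827 ≈ 0.1808

Now also conditioning on minor quake=true:
By total probability over both values of nearby quarry blast:
  P(spike | minor quake) = 0.9335×0.949 + 0.962095×0.051
        = 0.885891 + 0.049067 = 0.934958
The terms with nearby quarry blast present sum to 0.049067, so
  P(nearby quarry blast | spike, minor quake) = 0.049067 / 0.934958 ≈ 0.0525
Conditioning on minor quake lowers the posterior on nearby quarry blast: the classic explaining-away effect in a common-effect structure.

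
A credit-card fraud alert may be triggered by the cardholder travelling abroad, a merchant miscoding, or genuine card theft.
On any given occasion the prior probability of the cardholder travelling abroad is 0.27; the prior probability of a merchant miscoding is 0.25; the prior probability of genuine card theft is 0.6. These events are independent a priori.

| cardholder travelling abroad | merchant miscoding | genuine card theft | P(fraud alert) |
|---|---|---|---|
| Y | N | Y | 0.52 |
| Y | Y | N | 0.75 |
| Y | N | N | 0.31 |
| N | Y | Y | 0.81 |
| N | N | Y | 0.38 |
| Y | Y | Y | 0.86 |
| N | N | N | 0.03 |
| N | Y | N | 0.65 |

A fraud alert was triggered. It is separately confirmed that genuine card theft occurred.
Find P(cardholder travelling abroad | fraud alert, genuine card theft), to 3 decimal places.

For the numerator, keep only cardholder travelling abroad=true terms: 0.105300 + 0.058050 = 0.163350
Normalizer over all consistent configurations: 0.38*0.73*0.75 + 0.81*0.73*0.25 + 0.52*0.27*0.75 + 0.86*0.27*0.25 = 0.519225
Posterior = 0.163350 / 0.519225 ≈ 0.315

P(cardholder travelling abroad | fraud alert, genuine card theft) ≈ 0.315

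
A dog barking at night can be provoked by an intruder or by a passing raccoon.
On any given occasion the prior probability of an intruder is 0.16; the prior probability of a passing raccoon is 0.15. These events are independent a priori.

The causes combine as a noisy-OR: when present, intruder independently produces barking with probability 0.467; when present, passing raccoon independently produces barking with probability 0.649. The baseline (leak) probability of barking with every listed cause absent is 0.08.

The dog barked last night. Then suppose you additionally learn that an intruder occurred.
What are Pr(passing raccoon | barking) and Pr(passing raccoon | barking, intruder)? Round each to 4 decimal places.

Under noisy-OR, P(barking | causes) = 1 − (1−0.08)·∏(1−qᵢ) over the active causes.
Numerator (weight on configurations with passing raccoon): 0.085312 + 0.019869 = 0.105181
Denominator P(barking): 0.08×0.84×0.85 + 0.67708×0.84×0.15 + 0.50964×0.16×0.85 + 0.827884×0.16×0.15 = 0.231612
P(passing raccoon | barking) = 0.105181/0.231612 ≈ 0.4541

Now condition on the additional information:
By total probability over both values of passing raccoon:
  P(barking | intruder) = 0.50964×0.85 + 0.827884×0.15
        = 0.433194 + 0.124183 = 0.557377
Keeping only the passing raccoon-present terms gives 0.124183, so
  P(passing raccoon | barking, intruder) = 0.124183 / 0.557377 ≈ 0.2228

Pr(passing raccoon | barking) ≈ 0.4541; Pr(passing raccoon | barking, intruder) ≈ 0.2228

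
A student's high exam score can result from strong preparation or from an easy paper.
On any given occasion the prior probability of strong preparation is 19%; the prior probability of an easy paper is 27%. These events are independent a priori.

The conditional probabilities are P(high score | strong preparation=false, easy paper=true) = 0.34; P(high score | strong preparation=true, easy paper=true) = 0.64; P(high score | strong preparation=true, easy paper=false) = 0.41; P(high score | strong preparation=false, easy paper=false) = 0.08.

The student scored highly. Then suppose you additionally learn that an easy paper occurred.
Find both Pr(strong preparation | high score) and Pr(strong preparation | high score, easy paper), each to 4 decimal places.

Pr(strong preparation | high score) ≈ 0.4244; Pr(strong preparation | high score, easy paper) ≈ 0.3063

For the numerator, keep only strong preparation=true terms: 0.056867 + 0.032832 = 0.089699
Normalizer over all consistent configurations: 0.08×0.81×0.73 + 0.34×0.81×0.27 + 0.41×0.19×0.73 + 0.64×0.19×0.27 = 0.211361
Posterior = 0.089699 / 0.211361 ≈ 0.4244

Now condition on the additional information:
Enumerate both values of strong preparation and weight by the priors:
  P(high score | easy paper) = 0.34×0.81 + 0.64×0.19
        = 0.275400 + 0.121600 = 0.397000
Keeping only the strong preparation-present terms gives 0.121600, so
  P(strong preparation | high score, easy paper) = 0.121600 / 0.397000 ≈ 0.3063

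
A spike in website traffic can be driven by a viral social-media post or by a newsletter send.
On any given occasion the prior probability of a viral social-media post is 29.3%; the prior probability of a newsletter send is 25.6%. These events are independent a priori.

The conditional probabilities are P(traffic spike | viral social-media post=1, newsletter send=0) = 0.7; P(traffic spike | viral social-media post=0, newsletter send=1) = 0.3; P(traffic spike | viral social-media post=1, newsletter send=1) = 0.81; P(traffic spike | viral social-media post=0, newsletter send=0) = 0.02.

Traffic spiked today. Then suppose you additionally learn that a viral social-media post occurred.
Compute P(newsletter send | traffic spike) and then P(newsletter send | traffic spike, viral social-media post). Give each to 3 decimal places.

P(traffic spike) = 0.02*0.707*0.744 + 0.3*0.707*0.256 + 0.7*0.293*0.744 + 0.81*0.293*0.256 = 0.010520 + 0.054298 + 0.152594 + 0.060756 = 0.278168
Of this, 0.115054 comes from 0.054298 + 0.060756 (the newsletter send=true cases).
Hence the posterior is 0.115054/0.278168 ≈ 0.414.

Now condition on the additional information:
Weight on newsletter send=true, given the evidence: 0.81*0.256 = 0.207360
Normalizer over all consistent configurations: 0.7*0.744 + 0.81*0.256 = 0.728160
Posterior = 0.207360 / 0.728160 ≈ 0.285
The drop from 0.414 to 0.285 is the explaining-away (discounting) effect.

P(newsletter send | traffic spike) ≈ 0.414; P(newsletter send | traffic spike, viral social-media post) ≈ 0.285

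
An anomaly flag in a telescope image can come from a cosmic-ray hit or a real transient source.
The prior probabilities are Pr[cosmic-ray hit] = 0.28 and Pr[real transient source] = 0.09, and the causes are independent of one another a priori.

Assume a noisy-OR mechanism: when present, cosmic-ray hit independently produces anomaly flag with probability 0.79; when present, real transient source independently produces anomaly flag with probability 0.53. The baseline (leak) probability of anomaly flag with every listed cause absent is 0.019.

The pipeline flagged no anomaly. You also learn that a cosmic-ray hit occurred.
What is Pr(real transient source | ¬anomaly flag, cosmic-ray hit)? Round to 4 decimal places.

Pr(real transient source | ¬anomaly flag, cosmic-ray hit) ≈ 0.0444

Under noisy-OR, P(anomaly flag | causes) = 1 − (1−0.019)·∏(1−qᵢ) over the active causes.
Enumerate both values of real transient source and weight by the priors:
  P(¬anomaly flag | cosmic-ray hit) = 0.20601·0.91 + 0.096825·0.09
        = 0.187469 + 0.008714 = 0.196183
Configurations with real transient source contribute 0.008714, so
  P(real transient source | ¬anomaly flag, cosmic-ray hit) = 0.008714 / 0.196183 ≈ 0.0444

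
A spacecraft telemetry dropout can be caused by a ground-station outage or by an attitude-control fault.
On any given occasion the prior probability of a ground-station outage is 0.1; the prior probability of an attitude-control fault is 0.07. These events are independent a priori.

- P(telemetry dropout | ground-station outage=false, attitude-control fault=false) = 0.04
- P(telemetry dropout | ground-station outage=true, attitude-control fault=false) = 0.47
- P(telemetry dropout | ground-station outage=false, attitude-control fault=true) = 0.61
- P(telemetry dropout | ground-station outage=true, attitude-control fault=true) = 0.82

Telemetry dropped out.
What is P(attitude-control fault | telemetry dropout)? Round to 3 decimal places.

P(attitude-control fault | telemetry dropout) ≈ 0.364

Enumerate the 4 (ground-station outage, attitude-control fault) configurations and weight by the priors:
  P(telemetry dropout) = 0.04*0.9*0.93 + 0.61*0.9*0.07 + 0.47*0.1*0.93 + 0.82*0.1*0.07
        = 0.033480 + 0.038430 + 0.043710 + 0.005740 = 0.121360
Keeping only the attitude-control fault-present terms gives 0.044170, so
  P(attitude-control fault | telemetry dropout) = 0.044170 / 0.121360 ≈ 0.364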